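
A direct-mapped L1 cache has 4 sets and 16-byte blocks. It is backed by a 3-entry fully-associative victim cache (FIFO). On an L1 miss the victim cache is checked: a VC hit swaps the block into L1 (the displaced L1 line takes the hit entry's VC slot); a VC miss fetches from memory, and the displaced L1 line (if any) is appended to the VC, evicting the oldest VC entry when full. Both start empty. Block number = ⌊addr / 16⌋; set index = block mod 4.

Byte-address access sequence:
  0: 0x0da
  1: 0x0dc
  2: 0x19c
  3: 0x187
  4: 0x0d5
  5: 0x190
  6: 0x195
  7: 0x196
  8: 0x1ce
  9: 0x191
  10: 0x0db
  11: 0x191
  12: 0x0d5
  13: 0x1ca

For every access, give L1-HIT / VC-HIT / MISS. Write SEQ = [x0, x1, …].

SEQ = [MISS, L1-HIT, MISS, MISS, VC-HIT, VC-HIT, L1-HIT, L1-HIT, MISS, L1-HIT, VC-HIT, VC-HIT, VC-HIT, L1-HIT]

#0 0xda→b13/s1 MISS; vc=[]
#1 0xdc→b13/s1 L1-HIT; vc=[]
#2 0x19c→b25/s1 MISS; vc=[13]
#3 0x187→b24/s0 MISS; vc=[13]
#4 0xd5→b13/s1 VC-HIT; vc=[25]
#5 0x190→b25/s1 VC-HIT; vc=[13]
#6 0x195→b25/s1 L1-HIT; vc=[13]
#7 0x196→b25/s1 L1-HIT; vc=[13]
#8 0x1ce→b28/s0 MISS; vc=[13,24]
#9 0x191→b25/s1 L1-HIT; vc=[13,24]
#10 0xdb→b13/s1 VC-HIT; vc=[25,24]
#11 0x191→b25/s1 VC-HIT; vc=[13,24]
#12 0xd5→b13/s1 VC-HIT; vc=[25,24]
#13 0x1ca→b28/s0 L1-HIT; vc=[25,24]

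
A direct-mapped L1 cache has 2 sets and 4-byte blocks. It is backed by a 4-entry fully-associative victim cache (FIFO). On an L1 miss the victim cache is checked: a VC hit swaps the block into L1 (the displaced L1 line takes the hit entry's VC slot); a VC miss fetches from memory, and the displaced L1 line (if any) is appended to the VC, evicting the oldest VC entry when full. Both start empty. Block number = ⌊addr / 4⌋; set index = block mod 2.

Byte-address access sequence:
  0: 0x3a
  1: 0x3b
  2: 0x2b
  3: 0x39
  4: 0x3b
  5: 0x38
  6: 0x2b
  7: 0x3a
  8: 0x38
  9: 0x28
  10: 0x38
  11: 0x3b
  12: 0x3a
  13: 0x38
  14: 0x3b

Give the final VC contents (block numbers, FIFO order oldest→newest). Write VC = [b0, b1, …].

#0 0x3a→b14/s0 MISS; vc=[]
#1 0x3b→b14/s0 L1-HIT; vc=[]
#2 0x2b→b10/s0 MISS; vc=[14]
#3 0x39→b14/s0 VC-HIT; vc=[10]
#4 0x3b→b14/s0 L1-HIT; vc=[10]
#5 0x38→b14/s0 L1-HIT; vc=[10]
#6 0x2b→b10/s0 VC-HIT; vc=[14]
#7 0x3a→b14/s0 VC-HIT; vc=[10]
#8 0x38→b14/s0 L1-HIT; vc=[10]
#9 0x28→b10/s0 VC-HIT; vc=[14]
#10 0x38→b14/s0 VC-HIT; vc=[10]
#11 0x3b→b14/s0 L1-HIT; vc=[10]
#12 0x3a→b14/s0 L1-HIT; vc=[10]
#13 0x38→b14/s0 L1-HIT; vc=[10]
#14 0x3b→b14/s0 L1-HIT; vc=[10]

VC = [10]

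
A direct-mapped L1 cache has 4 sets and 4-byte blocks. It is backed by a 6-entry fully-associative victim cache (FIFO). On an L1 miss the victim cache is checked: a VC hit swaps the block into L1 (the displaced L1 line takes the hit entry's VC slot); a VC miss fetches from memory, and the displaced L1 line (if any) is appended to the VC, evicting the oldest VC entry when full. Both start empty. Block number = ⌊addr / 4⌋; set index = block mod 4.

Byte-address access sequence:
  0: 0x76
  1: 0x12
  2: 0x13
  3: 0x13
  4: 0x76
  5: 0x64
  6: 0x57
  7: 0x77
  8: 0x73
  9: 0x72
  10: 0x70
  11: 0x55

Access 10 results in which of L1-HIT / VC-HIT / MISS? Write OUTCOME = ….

0: 0x76 (blk 29, set 1) → MISS  vc=[]
1: 0x12 (blk 4, set 0) → MISS  vc=[]
2: 0x13 (blk 4, set 0) → L1-HIT  vc=[]
3: 0x13 (blk 4, set 0) → L1-HIT  vc=[]
4: 0x76 (blk 29, set 1) → L1-HIT  vc=[]
5: 0x64 (blk 25, set 1) → MISS  vc=[29]
6: 0x57 (blk 21, set 1) → MISS  vc=[29, 25]
7: 0x77 (blk 29, set 1) → VC-HIT  vc=[21, 25]
8: 0x73 (blk 28, set 0) → MISS  vc=[21, 25, 4]
9: 0x72 (blk 28, set 0) → L1-HIT  vc=[21, 25, 4]
10: 0x70 (blk 28, set 0) → L1-HIT  vc=[21, 25, 4]
11: 0x55 (blk 21, set 1) → VC-HIT  vc=[29, 25, 4]

OUTCOME = L1-HIT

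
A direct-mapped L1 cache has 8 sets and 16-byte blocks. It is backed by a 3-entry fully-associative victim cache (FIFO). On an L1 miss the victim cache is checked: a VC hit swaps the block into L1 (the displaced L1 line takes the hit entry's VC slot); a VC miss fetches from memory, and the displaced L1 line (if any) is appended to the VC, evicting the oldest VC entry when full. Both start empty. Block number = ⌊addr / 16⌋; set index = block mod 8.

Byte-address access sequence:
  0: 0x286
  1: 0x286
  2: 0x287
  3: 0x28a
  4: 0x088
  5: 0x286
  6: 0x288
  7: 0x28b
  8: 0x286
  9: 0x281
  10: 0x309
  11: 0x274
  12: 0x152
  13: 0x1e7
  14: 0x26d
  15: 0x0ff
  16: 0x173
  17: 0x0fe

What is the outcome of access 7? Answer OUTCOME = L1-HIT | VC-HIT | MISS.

0: 0x286 (blk 40, set 0) → MISS  vc=[]
1: 0x286 (blk 40, set 0) → L1-HIT  vc=[]
2: 0x287 (blk 40, set 0) → L1-HIT  vc=[]
3: 0x28a (blk 40, set 0) → L1-HIT  vc=[]
4: 0x88 (blk 8, set 0) → MISS  vc=[40]
5: 0x286 (blk 40, set 0) → VC-HIT  vc=[8]
6: 0x288 (blk 40, set 0) → L1-HIT  vc=[8]
7: 0x28b (blk 40, set 0) → L1-HIT  vc=[8]
8: 0x286 (blk 40, set 0) → L1-HIT  vc=[8]
9: 0x281 (blk 40, set 0) → L1-HIT  vc=[8]
10: 0x309 (blk 48, set 0) → MISS  vc=[8, 40]
11: 0x274 (blk 39, set 7) → MISS  vc=[8, 40]
12: 0x152 (blk 21, set 5) → MISS  vc=[8, 40]
13: 0x1e7 (blk 30, set 6) → MISS  vc=[8, 40]
14: 0x26d (blk 38, set 6) → MISS  vc=[8, 40, 30]
15: 0xff (blk 15, set 7) → MISS  vc=[40, 30, 39]
16: 0x173 (blk 23, set 7) → MISS  vc=[30, 39, 15]
17: 0xfe (blk 15, set 7) → VC-HIT  vc=[30, 39, 23]

OUTCOME = L1-HIT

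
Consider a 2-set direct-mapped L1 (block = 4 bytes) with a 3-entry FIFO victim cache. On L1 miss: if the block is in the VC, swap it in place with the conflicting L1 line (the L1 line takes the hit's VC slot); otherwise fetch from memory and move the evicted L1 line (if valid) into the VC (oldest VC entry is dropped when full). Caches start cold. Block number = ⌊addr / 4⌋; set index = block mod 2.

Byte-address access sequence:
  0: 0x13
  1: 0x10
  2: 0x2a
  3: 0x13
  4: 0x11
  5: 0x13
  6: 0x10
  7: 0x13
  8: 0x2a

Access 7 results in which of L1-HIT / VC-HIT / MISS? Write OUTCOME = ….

  [0] addr=0x13 blk=4 s=0: MISS | VC []
  [1] addr=0x10 blk=4 s=0: L1-HIT | VC []
  [2] addr=0x2a blk=10 s=0: MISS | VC [4]
  [3] addr=0x13 blk=4 s=0: VC-HIT | VC [10]
  [4] addr=0x11 blk=4 s=0: L1-HIT | VC [10]
  [5] addr=0x13 blk=4 s=0: L1-HIT | VC [10]
  [6] addr=0x10 blk=4 s=0: L1-HIT | VC [10]
  [7] addr=0x13 blk=4 s=0: L1-HIT | VC [10]
  [8] addr=0x2a blk=10 s=0: VC-HIT | VC [4]

OUTCOME = L1-HIT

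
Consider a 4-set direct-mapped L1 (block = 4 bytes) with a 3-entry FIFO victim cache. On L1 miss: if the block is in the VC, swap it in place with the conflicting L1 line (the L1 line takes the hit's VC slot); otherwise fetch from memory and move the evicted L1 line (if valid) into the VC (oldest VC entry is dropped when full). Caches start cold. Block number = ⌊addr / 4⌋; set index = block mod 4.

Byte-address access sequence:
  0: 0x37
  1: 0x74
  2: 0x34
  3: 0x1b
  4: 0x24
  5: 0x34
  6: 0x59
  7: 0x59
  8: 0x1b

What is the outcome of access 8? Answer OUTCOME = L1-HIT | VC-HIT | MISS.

#0 0x37→b13/s1 MISS; vc=[]
#1 0x74→b29/s1 MISS; vc=[13]
#2 0x34→b13/s1 VC-HIT; vc=[29]
#3 0x1b→b6/s2 MISS; vc=[29]
#4 0x24→b9/s1 MISS; vc=[29,13]
#5 0x34→b13/s1 VC-HIT; vc=[29,9]
#6 0x59→b22/s2 MISS; vc=[29,9,6]
#7 0x59→b22/s2 L1-HIT; vc=[29,9,6]
#8 0x1b→b6/s2 VC-HIT; vc=[29,9,22]

OUTCOME = VC-HIT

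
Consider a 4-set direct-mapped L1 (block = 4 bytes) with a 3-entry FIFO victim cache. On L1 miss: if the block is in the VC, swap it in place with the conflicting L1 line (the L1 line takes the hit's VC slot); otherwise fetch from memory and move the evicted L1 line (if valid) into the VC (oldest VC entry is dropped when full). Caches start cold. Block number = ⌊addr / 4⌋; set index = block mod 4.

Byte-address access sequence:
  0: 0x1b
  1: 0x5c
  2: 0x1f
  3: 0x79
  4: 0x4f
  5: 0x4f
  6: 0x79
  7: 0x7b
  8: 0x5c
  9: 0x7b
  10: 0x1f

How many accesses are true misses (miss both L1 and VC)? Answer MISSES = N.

MISSES = 5

0: 0x1b (blk 6, set 2) → MISS  vc=[]
1: 0x5c (blk 23, set 3) → MISS  vc=[]
2: 0x1f (blk 7, set 3) → MISS  vc=[23]
3: 0x79 (blk 30, set 2) → MISS  vc=[23, 6]
4: 0x4f (blk 19, set 3) → MISS  vc=[23, 6, 7]
5: 0x4f (blk 19, set 3) → L1-HIT  vc=[23, 6, 7]
6: 0x79 (blk 30, set 2) → L1-HIT  vc=[23, 6, 7]
7: 0x7b (blk 30, set 2) → L1-HIT  vc=[23, 6, 7]
8: 0x5c (blk 23, set 3) → VC-HIT  vc=[19, 6, 7]
9: 0x7b (blk 30, set 2) → L1-HIT  vc=[19, 6, 7]
10: 0x1f (blk 7, set 3) → VC-HIT  vc=[19, 6, 23]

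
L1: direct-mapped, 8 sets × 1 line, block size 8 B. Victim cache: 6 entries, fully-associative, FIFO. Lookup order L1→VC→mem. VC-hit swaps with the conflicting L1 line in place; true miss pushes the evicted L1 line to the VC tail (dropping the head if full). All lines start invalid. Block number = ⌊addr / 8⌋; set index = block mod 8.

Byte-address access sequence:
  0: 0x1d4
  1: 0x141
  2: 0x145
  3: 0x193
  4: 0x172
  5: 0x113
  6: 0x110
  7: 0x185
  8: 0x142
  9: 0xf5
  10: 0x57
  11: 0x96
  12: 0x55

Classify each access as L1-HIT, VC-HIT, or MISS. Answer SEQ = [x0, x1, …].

SEQ = [MISS, MISS, L1-HIT, MISS, MISS, MISS, L1-HIT, MISS, VC-HIT, MISS, MISS, MISS, VC-HIT]

#0 0x1d4→b58/s2 MISS; vc=[]
#1 0x141→b40/s0 MISS; vc=[]
#2 0x145→b40/s0 L1-HIT; vc=[]
#3 0x193→b50/s2 MISS; vc=[58]
#4 0x172→b46/s6 MISS; vc=[58]
#5 0x113→b34/s2 MISS; vc=[58,50]
#6 0x110→b34/s2 L1-HIT; vc=[58,50]
#7 0x185→b48/s0 MISS; vc=[58,50,40]
#8 0x142→b40/s0 VC-HIT; vc=[58,50,48]
#9 0xf5→b30/s6 MISS; vc=[58,50,48,46]
#10 0x57→b10/s2 MISS; vc=[58,50,48,46,34]
#11 0x96→b18/s2 MISS; vc=[58,50,48,46,34,10]
#12 0x55→b10/s2 VC-HIT; vc=[58,50,48,46,34,18]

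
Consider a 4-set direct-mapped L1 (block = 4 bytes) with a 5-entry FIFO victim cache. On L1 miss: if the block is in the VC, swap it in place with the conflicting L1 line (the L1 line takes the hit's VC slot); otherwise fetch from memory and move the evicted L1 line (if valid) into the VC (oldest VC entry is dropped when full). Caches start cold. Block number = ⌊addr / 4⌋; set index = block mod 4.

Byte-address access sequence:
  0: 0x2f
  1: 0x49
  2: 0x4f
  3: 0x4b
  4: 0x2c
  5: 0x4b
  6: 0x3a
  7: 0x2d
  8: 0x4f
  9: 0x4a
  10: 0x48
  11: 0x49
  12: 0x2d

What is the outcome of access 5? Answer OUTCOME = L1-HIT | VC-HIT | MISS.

0: 0x2f (blk 11, set 3) → MISS  vc=[]
1: 0x49 (blk 18, set 2) → MISS  vc=[]
2: 0x4f (blk 19, set 3) → MISS  vc=[11]
3: 0x4b (blk 18, set 2) → L1-HIT  vc=[11]
4: 0x2c (blk 11, set 3) → VC-HIT  vc=[19]
5: 0x4b (blk 18, set 2) → L1-HIT  vc=[19]
6: 0x3a (blk 14, set 2) → MISS  vc=[19, 18]
7: 0x2d (blk 11, set 3) → L1-HIT  vc=[19, 18]
8: 0x4f (blk 19, set 3) → VC-HIT  vc=[11, 18]
9: 0x4a (blk 18, set 2) → VC-HIT  vc=[11, 14]
10: 0x48 (blk 18, set 2) → L1-HIT  vc=[11, 14]
11: 0x49 (blk 18, set 2) → L1-HIT  vc=[11, 14]
12: 0x2d (blk 11, set 3) → VC-HIT  vc=[19, 14]

OUTCOME = L1-HIT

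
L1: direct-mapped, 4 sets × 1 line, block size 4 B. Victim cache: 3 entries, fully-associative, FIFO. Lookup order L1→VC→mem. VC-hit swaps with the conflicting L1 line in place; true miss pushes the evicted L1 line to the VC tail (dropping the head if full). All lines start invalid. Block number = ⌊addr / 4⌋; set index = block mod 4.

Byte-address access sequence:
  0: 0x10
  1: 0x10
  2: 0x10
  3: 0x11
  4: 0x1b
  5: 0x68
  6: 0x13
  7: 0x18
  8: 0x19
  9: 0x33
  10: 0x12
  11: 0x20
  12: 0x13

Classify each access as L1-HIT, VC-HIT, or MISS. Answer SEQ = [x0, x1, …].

0: 0x10 (blk 4, set 0) → MISS  vc=[]
1: 0x10 (blk 4, set 0) → L1-HIT  vc=[]
2: 0x10 (blk 4, set 0) → L1-HIT  vc=[]
3: 0x11 (blk 4, set 0) → L1-HIT  vc=[]
4: 0x1b (blk 6, set 2) → MISS  vc=[]
5: 0x68 (blk 26, set 2) → MISS  vc=[6]
6: 0x13 (blk 4, set 0) → L1-HIT  vc=[6]
7: 0x18 (blk 6, set 2) → VC-HIT  vc=[26]
8: 0x19 (blk 6, set 2) → L1-HIT  vc=[26]
9: 0x33 (blk 12, set 0) → MISS  vc=[26, 4]
10: 0x12 (blk 4, set 0) → VC-HIT  vc=[26, 12]
11: 0x20 (blk 8, set 0) → MISS  vc=[26, 12, 4]
12: 0x13 (blk 4, set 0) → VC-HIT  vc=[26, 12, 8]

SEQ = [MISS, L1-HIT, L1-HIT, L1-HIT, MISS, MISS, L1-HIT, VC-HIT, L1-HIT, MISS, VC-HIT, MISS, VC-HIT]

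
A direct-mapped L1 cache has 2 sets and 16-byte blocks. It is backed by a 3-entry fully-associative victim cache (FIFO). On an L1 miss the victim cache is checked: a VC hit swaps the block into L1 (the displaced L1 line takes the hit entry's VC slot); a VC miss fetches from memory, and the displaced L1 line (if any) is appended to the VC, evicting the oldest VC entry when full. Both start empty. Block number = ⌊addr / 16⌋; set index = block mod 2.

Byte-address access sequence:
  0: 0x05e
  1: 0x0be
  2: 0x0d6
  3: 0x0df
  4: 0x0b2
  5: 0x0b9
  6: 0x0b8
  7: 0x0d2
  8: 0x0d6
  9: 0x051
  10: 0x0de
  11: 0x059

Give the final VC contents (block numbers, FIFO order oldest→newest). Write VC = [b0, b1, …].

VC = [13, 11]

  [0] addr=0x5e blk=5 s=1: MISS | VC []
  [1] addr=0xbe blk=11 s=1: MISS | VC [5]
  [2] addr=0xd6 blk=13 s=1: MISS | VC [5, 11]
  [3] addr=0xdf blk=13 s=1: L1-HIT | VC [5, 11]
  [4] addr=0xb2 blk=11 s=1: VC-HIT | VC [5, 13]
  [5] addr=0xb9 blk=11 s=1: L1-HIT | VC [5, 13]
  [6] addr=0xb8 blk=11 s=1: L1-HIT | VC [5, 13]
  [7] addr=0xd2 blk=13 s=1: VC-HIT | VC [5, 11]
  [8] addr=0xd6 blk=13 s=1: L1-HIT | VC [5, 11]
  [9] addr=0x51 blk=5 s=1: VC-HIT | VC [13, 11]
  [10] addr=0xde blk=13 s=1: VC-HIT | VC [5, 11]
  [11] addr=0x59 blk=5 s=1: VC-HIT | VC [13, 11]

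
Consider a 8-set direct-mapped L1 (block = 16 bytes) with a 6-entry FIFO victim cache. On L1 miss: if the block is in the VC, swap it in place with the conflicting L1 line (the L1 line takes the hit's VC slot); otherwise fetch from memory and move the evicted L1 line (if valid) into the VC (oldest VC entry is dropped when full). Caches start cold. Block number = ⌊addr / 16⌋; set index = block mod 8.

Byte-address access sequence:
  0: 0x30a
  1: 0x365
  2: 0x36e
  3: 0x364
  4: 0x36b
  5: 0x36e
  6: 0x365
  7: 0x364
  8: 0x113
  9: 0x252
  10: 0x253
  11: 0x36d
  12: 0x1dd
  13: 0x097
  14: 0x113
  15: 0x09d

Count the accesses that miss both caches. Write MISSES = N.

#0 0x30a→b48/s0 MISS; vc=[]
#1 0x365→b54/s6 MISS; vc=[]
#2 0x36e→b54/s6 L1-HIT; vc=[]
#3 0x364→b54/s6 L1-HIT; vc=[]
#4 0x36b→b54/s6 L1-HIT; vc=[]
#5 0x36e→b54/s6 L1-HIT; vc=[]
#6 0x365→b54/s6 L1-HIT; vc=[]
#7 0x364→b54/s6 L1-HIT; vc=[]
#8 0x113→b17/s1 MISS; vc=[]
#9 0x252→b37/s5 MISS; vc=[]
#10 0x253→b37/s5 L1-HIT; vc=[]
#11 0x36d→b54/s6 L1-HIT; vc=[]
#12 0x1dd→b29/s5 MISS; vc=[37]
#13 0x97→b9/s1 MISS; vc=[37,17]
#14 0x113→b17/s1 VC-HIT; vc=[37,9]
#15 0x9d→b9/s1 VC-HIT; vc=[37,17]

MISSES = 6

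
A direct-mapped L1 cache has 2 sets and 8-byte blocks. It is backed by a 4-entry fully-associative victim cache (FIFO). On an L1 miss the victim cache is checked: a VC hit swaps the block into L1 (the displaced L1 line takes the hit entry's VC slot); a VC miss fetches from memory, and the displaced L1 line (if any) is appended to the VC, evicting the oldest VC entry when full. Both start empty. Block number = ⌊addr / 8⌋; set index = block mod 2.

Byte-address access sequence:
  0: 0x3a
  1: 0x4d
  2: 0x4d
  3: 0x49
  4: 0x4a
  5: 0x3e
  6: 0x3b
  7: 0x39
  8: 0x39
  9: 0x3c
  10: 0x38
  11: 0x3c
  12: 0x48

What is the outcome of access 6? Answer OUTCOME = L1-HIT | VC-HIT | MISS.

0: 0x3a (blk 7, set 1) → MISS  vc=[]
1: 0x4d (blk 9, set 1) → MISS  vc=[7]
2: 0x4d (blk 9, set 1) → L1-HIT  vc=[7]
3: 0x49 (blk 9, set 1) → L1-HIT  vc=[7]
4: 0x4a (blk 9, set 1) → L1-HIT  vc=[7]
5: 0x3e (blk 7, set 1) → VC-HIT  vc=[9]
6: 0x3b (blk 7, set 1) → L1-HIT  vc=[9]
7: 0x39 (blk 7, set 1) → L1-HIT  vc=[9]
8: 0x39 (blk 7, set 1) → L1-HIT  vc=[9]
9: 0x3c (blk 7, set 1) → L1-HIT  vc=[9]
10: 0x38 (blk 7, set 1) → L1-HIT  vc=[9]
11: 0x3c (blk 7, set 1) → L1-HIT  vc=[9]
12: 0x48 (blk 9, set 1) → VC-HIT  vc=[7]

OUTCOME = L1-HIT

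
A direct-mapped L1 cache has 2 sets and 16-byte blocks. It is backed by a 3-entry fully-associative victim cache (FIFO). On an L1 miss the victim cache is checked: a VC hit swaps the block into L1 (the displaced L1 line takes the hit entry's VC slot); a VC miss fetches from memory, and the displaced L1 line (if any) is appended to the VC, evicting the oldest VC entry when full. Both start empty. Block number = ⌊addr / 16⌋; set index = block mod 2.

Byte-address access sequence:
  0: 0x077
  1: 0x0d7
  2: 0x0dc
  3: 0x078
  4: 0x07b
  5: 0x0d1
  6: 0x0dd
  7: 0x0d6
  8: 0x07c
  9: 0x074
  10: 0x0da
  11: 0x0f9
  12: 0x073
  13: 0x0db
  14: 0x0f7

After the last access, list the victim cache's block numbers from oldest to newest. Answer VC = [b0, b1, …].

VC = [13, 7]

  [0] addr=0x77 blk=7 s=1: MISS | VC []
  [1] addr=0xd7 blk=13 s=1: MISS | VC [7]
  [2] addr=0xdc blk=13 s=1: L1-HIT | VC [7]
  [3] addr=0x78 blk=7 s=1: VC-HIT | VC [13]
  [4] addr=0x7b blk=7 s=1: L1-HIT | VC [13]
  [5] addr=0xd1 blk=13 s=1: VC-HIT | VC [7]
  [6] addr=0xdd blk=13 s=1: L1-HIT | VC [7]
  [7] addr=0xd6 blk=13 s=1: L1-HIT | VC [7]
  [8] addr=0x7c blk=7 s=1: VC-HIT | VC [13]
  [9] addr=0x74 blk=7 s=1: L1-HIT | VC [13]
  [10] addr=0xda blk=13 s=1: VC-HIT | VC [7]
  [11] addr=0xf9 blk=15 s=1: MISS | VC [7, 13]
  [12] addr=0x73 blk=7 s=1: VC-HIT | VC [15, 13]
  [13] addr=0xdb blk=13 s=1: VC-HIT | VC [15, 7]
  [14] addr=0xf7 blk=15 s=1: VC-HIT | VC [13, 7]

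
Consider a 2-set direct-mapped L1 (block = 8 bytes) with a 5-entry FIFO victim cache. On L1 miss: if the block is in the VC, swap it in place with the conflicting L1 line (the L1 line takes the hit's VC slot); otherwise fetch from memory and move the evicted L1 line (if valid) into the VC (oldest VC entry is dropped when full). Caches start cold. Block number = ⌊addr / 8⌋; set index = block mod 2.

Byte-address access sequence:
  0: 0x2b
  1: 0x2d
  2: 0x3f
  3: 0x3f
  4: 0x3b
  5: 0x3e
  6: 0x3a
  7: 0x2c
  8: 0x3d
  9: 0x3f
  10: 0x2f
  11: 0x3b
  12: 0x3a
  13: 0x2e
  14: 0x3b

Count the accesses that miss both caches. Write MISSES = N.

0: 0x2b (blk 5, set 1) → MISS  vc=[]
1: 0x2d (blk 5, set 1) → L1-HIT  vc=[]
2: 0x3f (blk 7, set 1) → MISS  vc=[5]
3: 0x3f (blk 7, set 1) → L1-HIT  vc=[5]
4: 0x3b (blk 7, set 1) → L1-HIT  vc=[5]
5: 0x3e (blk 7, set 1) → L1-HIT  vc=[5]
6: 0x3a (blk 7, set 1) → L1-HIT  vc=[5]
7: 0x2c (blk 5, set 1) → VC-HIT  vc=[7]
8: 0x3d (blk 7, set 1) → VC-HIT  vc=[5]
9: 0x3f (blk 7, set 1) → L1-HIT  vc=[5]
10: 0x2f (blk 5, set 1) → VC-HIT  vc=[7]
11: 0x3b (blk 7, set 1) → VC-HIT  vc=[5]
12: 0x3a (blk 7, set 1) → L1-HIT  vc=[5]
13: 0x2e (blk 5, set 1) → VC-HIT  vc=[7]
14: 0x3b (blk 7, set 1) → VC-HIT  vc=[5]

MISSES = 2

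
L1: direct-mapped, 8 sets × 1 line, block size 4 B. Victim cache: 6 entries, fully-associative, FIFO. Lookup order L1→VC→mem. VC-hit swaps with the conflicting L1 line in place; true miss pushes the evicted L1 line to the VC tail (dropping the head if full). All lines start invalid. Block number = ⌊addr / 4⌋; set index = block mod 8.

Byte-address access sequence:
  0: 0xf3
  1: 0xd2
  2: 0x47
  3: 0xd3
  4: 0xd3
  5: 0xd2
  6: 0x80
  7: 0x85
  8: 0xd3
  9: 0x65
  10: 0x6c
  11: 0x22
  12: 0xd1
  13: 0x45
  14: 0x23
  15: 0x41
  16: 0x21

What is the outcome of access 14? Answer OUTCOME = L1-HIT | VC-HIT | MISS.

OUTCOME = L1-HIT

0: 0xf3 (blk 60, set 4) → MISS  vc=[]
1: 0xd2 (blk 52, set 4) → MISS  vc=[60]
2: 0x47 (blk 17, set 1) → MISS  vc=[60]
3: 0xd3 (blk 52, set 4) → L1-HIT  vc=[60]
4: 0xd3 (blk 52, set 4) → L1-HIT  vc=[60]
5: 0xd2 (blk 52, set 4) → L1-HIT  vc=[60]
6: 0x80 (blk 32, set 0) → MISS  vc=[60]
7: 0x85 (blk 33, set 1) → MISS  vc=[60, 17]
8: 0xd3 (blk 52, set 4) → L1-HIT  vc=[60, 17]
9: 0x65 (blk 25, set 1) → MISS  vc=[60, 17, 33]
10: 0x6c (blk 27, set 3) → MISS  vc=[60, 17, 33]
11: 0x22 (blk 8, set 0) → MISS  vc=[60, 17, 33, 32]
12: 0xd1 (blk 52, set 4) → L1-HIT  vc=[60, 17, 33, 32]
13: 0x45 (blk 17, set 1) → VC-HIT  vc=[60, 25, 33, 32]
14: 0x23 (blk 8, set 0) → L1-HIT  vc=[60, 25, 33, 32]
15: 0x41 (blk 16, set 0) → MISS  vc=[60, 25, 33, 32, 8]
16: 0x21 (blk 8, set 0) → VC-HIT  vc=[60, 25, 33, 32, 16]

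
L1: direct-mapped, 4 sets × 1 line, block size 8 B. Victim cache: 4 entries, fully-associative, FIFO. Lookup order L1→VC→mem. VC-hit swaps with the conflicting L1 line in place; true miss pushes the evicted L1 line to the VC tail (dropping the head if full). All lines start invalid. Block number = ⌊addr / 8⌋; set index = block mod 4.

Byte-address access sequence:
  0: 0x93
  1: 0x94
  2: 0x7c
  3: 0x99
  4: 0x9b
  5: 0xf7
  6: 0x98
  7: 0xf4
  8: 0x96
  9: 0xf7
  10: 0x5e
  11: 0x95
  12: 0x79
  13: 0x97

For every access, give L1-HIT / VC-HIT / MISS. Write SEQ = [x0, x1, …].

SEQ = [MISS, L1-HIT, MISS, MISS, L1-HIT, MISS, L1-HIT, L1-HIT, VC-HIT, VC-HIT, MISS, VC-HIT, VC-HIT, L1-HIT]

  [0] addr=0x93 blk=18 s=2: MISS | VC []
  [1] addr=0x94 blk=18 s=2: L1-HIT | VC []
  [2] addr=0x7c blk=15 s=3: MISS | VC []
  [3] addr=0x99 blk=19 s=3: MISS | VC [15]
  [4] addr=0x9b blk=19 s=3: L1-HIT | VC [15]
  [5] addr=0xf7 blk=30 s=2: MISS | VC [15, 18]
  [6] addr=0x98 blk=19 s=3: L1-HIT | VC [15, 18]
  [7] addr=0xf4 blk=30 s=2: L1-HIT | VC [15, 18]
  [8] addr=0x96 blk=18 s=2: VC-HIT | VC [15, 30]
  [9] addr=0xf7 blk=30 s=2: VC-HIT | VC [15, 18]
  [10] addr=0x5e blk=11 s=3: MISS | VC [15, 18, 19]
  [11] addr=0x95 blk=18 s=2: VC-HIT | VC [15, 30, 19]
  [12] addr=0x79 blk=15 s=3: VC-HIT | VC [11, 30, 19]
  [13] addr=0x97 blk=18 s=2: L1-HIT | VC [11, 30, 19]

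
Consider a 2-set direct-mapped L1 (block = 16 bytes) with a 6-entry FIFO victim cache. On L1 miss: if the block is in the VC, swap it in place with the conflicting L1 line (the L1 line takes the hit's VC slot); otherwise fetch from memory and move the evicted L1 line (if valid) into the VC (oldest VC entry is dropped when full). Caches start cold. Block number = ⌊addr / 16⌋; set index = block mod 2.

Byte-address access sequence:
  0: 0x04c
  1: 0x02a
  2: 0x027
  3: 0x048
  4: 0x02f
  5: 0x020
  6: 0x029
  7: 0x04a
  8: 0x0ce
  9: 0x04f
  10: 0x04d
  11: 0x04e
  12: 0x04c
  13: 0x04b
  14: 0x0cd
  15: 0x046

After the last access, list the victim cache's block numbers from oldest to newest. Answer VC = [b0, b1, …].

VC = [2, 12]

#0 0x4c→b4/s0 MISS; vc=[]
#1 0x2a→b2/s0 MISS; vc=[4]
#2 0x27→b2/s0 L1-HIT; vc=[4]
#3 0x48→b4/s0 VC-HIT; vc=[2]
#4 0x2f→b2/s0 VC-HIT; vc=[4]
#5 0x20→b2/s0 L1-HIT; vc=[4]
#6 0x29→b2/s0 L1-HIT; vc=[4]
#7 0x4a→b4/s0 VC-HIT; vc=[2]
#8 0xce→b12/s0 MISS; vc=[2,4]
#9 0x4f→b4/s0 VC-HIT; vc=[2,12]
#10 0x4d→b4/s0 L1-HIT; vc=[2,12]
#11 0x4e→b4/s0 L1-HIT; vc=[2,12]
#12 0x4c→b4/s0 L1-HIT; vc=[2,12]
#13 0x4b→b4/s0 L1-HIT; vc=[2,12]
#14 0xcd→b12/s0 VC-HIT; vc=[2,4]
#15 0x46→b4/s0 VC-HIT; vc=[2,12]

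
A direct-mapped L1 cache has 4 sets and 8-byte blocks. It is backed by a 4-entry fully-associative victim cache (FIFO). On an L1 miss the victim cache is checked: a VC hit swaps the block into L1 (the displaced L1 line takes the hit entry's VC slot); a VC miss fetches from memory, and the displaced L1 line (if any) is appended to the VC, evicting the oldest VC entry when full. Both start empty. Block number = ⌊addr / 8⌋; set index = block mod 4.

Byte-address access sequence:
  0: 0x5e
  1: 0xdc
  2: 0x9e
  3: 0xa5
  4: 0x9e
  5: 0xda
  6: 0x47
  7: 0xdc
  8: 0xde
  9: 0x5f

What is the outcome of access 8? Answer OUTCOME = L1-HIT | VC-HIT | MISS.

OUTCOME = L1-HIT

#0 0x5e→b11/s3 MISS; vc=[]
#1 0xdc→b27/s3 MISS; vc=[11]
#2 0x9e→b19/s3 MISS; vc=[11,27]
#3 0xa5→b20/s0 MISS; vc=[11,27]
#4 0x9e→b19/s3 L1-HIT; vc=[11,27]
#5 0xda→b27/s3 VC-HIT; vc=[11,19]
#6 0x47→b8/s0 MISS; vc=[11,19,20]
#7 0xdc→b27/s3 L1-HIT; vc=[11,19,20]
#8 0xde→b27/s3 L1-HIT; vc=[11,19,20]
#9 0x5f→b11/s3 VC-HIT; vc=[27,19,20]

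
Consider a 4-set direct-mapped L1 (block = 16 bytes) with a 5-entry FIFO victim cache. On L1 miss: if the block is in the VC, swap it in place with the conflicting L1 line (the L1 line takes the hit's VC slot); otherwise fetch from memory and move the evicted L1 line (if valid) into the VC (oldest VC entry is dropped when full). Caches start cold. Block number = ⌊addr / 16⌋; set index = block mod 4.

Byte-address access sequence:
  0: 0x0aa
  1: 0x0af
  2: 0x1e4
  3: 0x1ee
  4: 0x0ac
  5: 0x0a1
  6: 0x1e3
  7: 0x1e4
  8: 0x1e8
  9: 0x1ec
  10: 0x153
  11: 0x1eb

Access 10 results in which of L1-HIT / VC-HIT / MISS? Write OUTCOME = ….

OUTCOME = MISS

0: 0xaa (blk 10, set 2) → MISS  vc=[]
1: 0xaf (blk 10, set 2) → L1-HIT  vc=[]
2: 0x1e4 (blk 30, set 2) → MISS  vc=[10]
3: 0x1ee (blk 30, set 2) → L1-HIT  vc=[10]
4: 0xac (blk 10, set 2) → VC-HIT  vc=[30]
5: 0xa1 (blk 10, set 2) → L1-HIT  vc=[30]
6: 0x1e3 (blk 30, set 2) → VC-HIT  vc=[10]
7: 0x1e4 (blk 30, set 2) → L1-HIT  vc=[10]
8: 0x1e8 (blk 30, set 2) → L1-HIT  vc=[10]
9: 0x1ec (blk 30, set 2) → L1-HIT  vc=[10]
10: 0x153 (blk 21, set 1) → MISS  vc=[10]
11: 0x1eb (blk 30, set 2) → L1-HIT  vc=[10]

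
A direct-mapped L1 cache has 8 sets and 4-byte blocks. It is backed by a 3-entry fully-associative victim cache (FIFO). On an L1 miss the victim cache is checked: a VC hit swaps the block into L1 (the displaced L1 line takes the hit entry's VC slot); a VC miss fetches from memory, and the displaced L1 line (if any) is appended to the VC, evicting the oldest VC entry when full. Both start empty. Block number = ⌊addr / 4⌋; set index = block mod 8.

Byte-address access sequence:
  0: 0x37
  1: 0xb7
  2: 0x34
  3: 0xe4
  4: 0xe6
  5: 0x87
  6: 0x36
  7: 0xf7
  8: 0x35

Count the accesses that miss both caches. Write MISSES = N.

  [0] addr=0x37 blk=13 s=5: MISS | VC []
  [1] addr=0xb7 blk=45 s=5: MISS | VC [13]
  [2] addr=0x34 blk=13 s=5: VC-HIT | VC [45]
  [3] addr=0xe4 blk=57 s=1: MISS | VC [45]
  [4] addr=0xe6 blk=57 s=1: L1-HIT | VC [45]
  [5] addr=0x87 blk=33 s=1: MISS | VC [45, 57]
  [6] addr=0x36 blk=13 s=5: L1-HIT | VC [45, 57]
  [7] addr=0xf7 blk=61 s=5: MISS | VC [45, 57, 13]
  [8] addr=0x35 blk=13 s=5: VC-HIT | VC [45, 57, 61]

MISSES = 5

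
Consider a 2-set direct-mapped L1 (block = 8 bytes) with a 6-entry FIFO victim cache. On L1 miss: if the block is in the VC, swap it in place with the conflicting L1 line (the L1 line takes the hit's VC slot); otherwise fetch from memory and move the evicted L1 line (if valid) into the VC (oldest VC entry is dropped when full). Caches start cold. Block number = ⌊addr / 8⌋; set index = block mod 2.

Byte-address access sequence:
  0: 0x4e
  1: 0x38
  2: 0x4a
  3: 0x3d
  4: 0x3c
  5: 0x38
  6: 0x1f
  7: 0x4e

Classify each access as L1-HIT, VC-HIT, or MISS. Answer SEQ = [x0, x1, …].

  [0] addr=0x4e blk=9 s=1: MISS | VC []
  [1] addr=0x38 blk=7 s=1: MISS | VC [9]
  [2] addr=0x4a blk=9 s=1: VC-HIT | VC [7]
  [3] addr=0x3d blk=7 s=1: VC-HIT | VC [9]
  [4] addr=0x3c blk=7 s=1: L1-HIT | VC [9]
  [5] addr=0x38 blk=7 s=1: L1-HIT | VC [9]
  [6] addr=0x1f blk=3 s=1: MISS | VC [9, 7]
  [7] addr=0x4e blk=9 s=1: VC-HIT | VC [3, 7]

SEQ = [MISS, MISS, VC-HIT, VC-HIT, L1-HIT, L1-HIT, MISS, VC-HIT]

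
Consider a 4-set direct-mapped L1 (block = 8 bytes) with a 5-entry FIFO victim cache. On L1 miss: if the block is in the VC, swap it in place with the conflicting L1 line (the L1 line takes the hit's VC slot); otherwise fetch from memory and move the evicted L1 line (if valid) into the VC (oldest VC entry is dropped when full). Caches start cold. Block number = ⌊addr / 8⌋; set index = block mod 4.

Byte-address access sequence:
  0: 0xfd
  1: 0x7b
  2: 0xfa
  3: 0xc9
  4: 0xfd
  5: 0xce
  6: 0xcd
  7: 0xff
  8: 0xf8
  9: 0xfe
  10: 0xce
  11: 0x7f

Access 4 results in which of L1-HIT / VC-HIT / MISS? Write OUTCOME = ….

#0 0xfd→b31/s3 MISS; vc=[]
#1 0x7b→b15/s3 MISS; vc=[31]
#2 0xfa→b31/s3 VC-HIT; vc=[15]
#3 0xc9→b25/s1 MISS; vc=[15]
#4 0xfd→b31/s3 L1-HIT; vc=[15]
#5 0xce→b25/s1 L1-HIT; vc=[15]
#6 0xcd→b25/s1 L1-HIT; vc=[15]
#7 0xff→b31/s3 L1-HIT; vc=[15]
#8 0xf8→b31/s3 L1-HIT; vc=[15]
#9 0xfe→b31/s3 L1-HIT; vc=[15]
#10 0xce→b25/s1 L1-HIT; vc=[15]
#11 0x7f→b15/s3 VC-HIT; vc=[31]

OUTCOME = L1-HIT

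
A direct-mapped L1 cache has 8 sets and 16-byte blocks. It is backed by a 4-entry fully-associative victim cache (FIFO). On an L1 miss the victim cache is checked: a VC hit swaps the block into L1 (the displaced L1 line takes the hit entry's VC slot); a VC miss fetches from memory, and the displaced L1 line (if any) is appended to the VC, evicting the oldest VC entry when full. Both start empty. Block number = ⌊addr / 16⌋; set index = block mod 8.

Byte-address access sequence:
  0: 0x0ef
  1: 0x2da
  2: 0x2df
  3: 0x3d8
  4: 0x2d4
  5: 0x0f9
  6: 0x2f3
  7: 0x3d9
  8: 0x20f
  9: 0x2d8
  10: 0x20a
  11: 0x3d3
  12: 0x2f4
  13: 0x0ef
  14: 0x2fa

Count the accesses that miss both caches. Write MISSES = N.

0: 0xef (blk 14, set 6) → MISS  vc=[]
1: 0x2da (blk 45, set 5) → MISS  vc=[]
2: 0x2df (blk 45, set 5) → L1-HIT  vc=[]
3: 0x3d8 (blk 61, set 5) → MISS  vc=[45]
4: 0x2d4 (blk 45, set 5) → VC-HIT  vc=[61]
5: 0xf9 (blk 15, set 7) → MISS  vc=[61]
6: 0x2f3 (blk 47, set 7) → MISS  vc=[61, 15]
7: 0x3d9 (blk 61, set 5) → VC-HIT  vc=[45, 15]
8: 0x20f (blk 32, set 0) → MISS  vc=[45, 15]
9: 0x2d8 (blk 45, set 5) → VC-HIT  vc=[61, 15]
10: 0x20a (blk 32, set 0) → L1-HIT  vc=[61, 15]
11: 0x3d3 (blk 61, set 5) → VC-HIT  vc=[45, 15]
12: 0x2f4 (blk 47, set 7) → L1-HIT  vc=[45, 15]
13: 0xef (blk 14, set 6) → L1-HIT  vc=[45, 15]
14: 0x2fa (blk 47, set 7) → L1-HIT  vc=[45, 15]

MISSES = 6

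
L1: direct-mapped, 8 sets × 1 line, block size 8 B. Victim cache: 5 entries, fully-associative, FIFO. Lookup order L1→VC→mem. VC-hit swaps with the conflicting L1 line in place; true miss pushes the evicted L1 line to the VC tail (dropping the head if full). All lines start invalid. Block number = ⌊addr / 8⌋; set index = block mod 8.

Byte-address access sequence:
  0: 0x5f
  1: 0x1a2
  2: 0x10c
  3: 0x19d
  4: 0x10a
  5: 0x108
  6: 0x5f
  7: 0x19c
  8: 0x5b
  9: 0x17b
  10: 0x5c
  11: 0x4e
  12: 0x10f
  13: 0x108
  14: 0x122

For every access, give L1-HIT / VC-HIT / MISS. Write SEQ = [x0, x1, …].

SEQ = [MISS, MISS, MISS, MISS, L1-HIT, L1-HIT, VC-HIT, VC-HIT, VC-HIT, MISS, L1-HIT, MISS, VC-HIT, L1-HIT, MISS]

  [0] addr=0x5f blk=11 s=3: MISS | VC []
  [1] addr=0x1a2 blk=52 s=4: MISS | VC []
  [2] addr=0x10c blk=33 s=1: MISS | VC []
  [3] addr=0x19d blk=51 s=3: MISS | VC [11]
  [4] addr=0x10a blk=33 s=1: L1-HIT | VC [11]
  [5] addr=0x108 blk=33 s=1: L1-HIT | VC [11]
  [6] addr=0x5f blk=11 s=3: VC-HIT | VC [51]
  [7] addr=0x19c blk=51 s=3: VC-HIT | VC [11]
  [8] addr=0x5b blk=11 s=3: VC-HIT | VC [51]
  [9] addr=0x17b blk=47 s=7: MISS | VC [51]
  [10] addr=0x5c blk=11 s=3: L1-HIT | VC [51]
  [11] addr=0x4e blk=9 s=1: MISS | VC [51, 33]
  [12] addr=0x10f blk=33 s=1: VC-HIT | VC [51, 9]
  [13] addr=0x108 blk=33 s=1: L1-HIT | VC [51, 9]
  [14] addr=0x122 blk=36 s=4: MISS | VC [51, 9, 52]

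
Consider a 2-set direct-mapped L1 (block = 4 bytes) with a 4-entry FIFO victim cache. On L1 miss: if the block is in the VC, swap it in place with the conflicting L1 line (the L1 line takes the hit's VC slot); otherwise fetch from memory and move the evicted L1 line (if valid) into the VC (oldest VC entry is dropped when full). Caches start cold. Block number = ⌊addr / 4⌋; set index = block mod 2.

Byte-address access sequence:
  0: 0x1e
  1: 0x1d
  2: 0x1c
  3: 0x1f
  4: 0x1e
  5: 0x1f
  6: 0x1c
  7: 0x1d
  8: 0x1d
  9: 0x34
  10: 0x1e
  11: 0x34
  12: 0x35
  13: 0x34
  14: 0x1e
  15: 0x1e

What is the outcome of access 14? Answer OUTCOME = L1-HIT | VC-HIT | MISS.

OUTCOME = VC-HIT

0: 0x1e (blk 7, set 1) → MISS  vc=[]
1: 0x1d (blk 7, set 1) → L1-HIT  vc=[]
2: 0x1c (blk 7, set 1) → L1-HIT  vc=[]
3: 0x1f (blk 7, set 1) → L1-HIT  vc=[]
4: 0x1e (blk 7, set 1) → L1-HIT  vc=[]
5: 0x1f (blk 7, set 1) → L1-HIT  vc=[]
6: 0x1c (blk 7, set 1) → L1-HIT  vc=[]
7: 0x1d (blk 7, set 1) → L1-HIT  vc=[]
8: 0x1d (blk 7, set 1) → L1-HIT  vc=[]
9: 0x34 (blk 13, set 1) → MISS  vc=[7]
10: 0x1e (blk 7, set 1) → VC-HIT  vc=[13]
11: 0x34 (blk 13, set 1) → VC-HIT  vc=[7]
12: 0x35 (blk 13, set 1) → L1-HIT  vc=[7]
13: 0x34 (blk 13, set 1) → L1-HIT  vc=[7]
14: 0x1e (blk 7, set 1) → VC-HIT  vc=[13]
15: 0x1e (blk 7, set 1) → L1-HIT  vc=[13]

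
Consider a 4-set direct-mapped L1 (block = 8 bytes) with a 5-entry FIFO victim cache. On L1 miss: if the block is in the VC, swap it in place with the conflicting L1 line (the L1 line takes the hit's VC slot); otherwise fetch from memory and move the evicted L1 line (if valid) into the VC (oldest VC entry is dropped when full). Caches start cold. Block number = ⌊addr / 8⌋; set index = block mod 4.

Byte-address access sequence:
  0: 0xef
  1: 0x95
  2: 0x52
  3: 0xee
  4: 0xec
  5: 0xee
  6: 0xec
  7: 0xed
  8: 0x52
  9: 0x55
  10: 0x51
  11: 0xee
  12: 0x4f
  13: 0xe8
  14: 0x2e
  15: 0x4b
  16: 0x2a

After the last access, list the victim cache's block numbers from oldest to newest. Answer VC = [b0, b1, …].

#0 0xef→b29/s1 MISS; vc=[]
#1 0x95→b18/s2 MISS; vc=[]
#2 0x52→b10/s2 MISS; vc=[18]
#3 0xee→b29/s1 L1-HIT; vc=[18]
#4 0xec→b29/s1 L1-HIT; vc=[18]
#5 0xee→b29/s1 L1-HIT; vc=[18]
#6 0xec→b29/s1 L1-HIT; vc=[18]
#7 0xed→b29/s1 L1-HIT; vc=[18]
#8 0x52→b10/s2 L1-HIT; vc=[18]
#9 0x55→b10/s2 L1-HIT; vc=[18]
#10 0x51→b10/s2 L1-HIT; vc=[18]
#11 0xee→b29/s1 L1-HIT; vc=[18]
#12 0x4f→b9/s1 MISS; vc=[18,29]
#13 0xe8→b29/s1 VC-HIT; vc=[18,9]
#14 0x2e→b5/s1 MISS; vc=[18,9,29]
#15 0x4b→b9/s1 VC-HIT; vc=[18,5,29]
#16 0x2a→b5/s1 VC-HIT; vc=[18,9,29]

VC = [18, 9, 29]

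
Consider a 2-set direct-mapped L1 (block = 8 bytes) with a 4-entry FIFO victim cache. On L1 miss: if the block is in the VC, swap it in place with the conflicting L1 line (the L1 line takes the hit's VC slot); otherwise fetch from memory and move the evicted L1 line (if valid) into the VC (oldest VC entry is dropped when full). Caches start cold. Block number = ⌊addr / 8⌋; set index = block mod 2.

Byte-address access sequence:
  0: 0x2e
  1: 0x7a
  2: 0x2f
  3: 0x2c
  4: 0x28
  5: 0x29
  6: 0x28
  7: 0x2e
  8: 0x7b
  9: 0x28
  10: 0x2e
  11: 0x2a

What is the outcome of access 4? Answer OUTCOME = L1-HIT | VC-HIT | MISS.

OUTCOME = L1-HIT

0: 0x2e (blk 5, set 1) → MISS  vc=[]
1: 0x7a (blk 15, set 1) → MISS  vc=[5]
2: 0x2f (blk 5, set 1) → VC-HIT  vc=[15]
3: 0x2c (blk 5, set 1) → L1-HIT  vc=[15]
4: 0x28 (blk 5, set 1) → L1-HIT  vc=[15]
5: 0x29 (blk 5, set 1) → L1-HIT  vc=[15]
6: 0x28 (blk 5, set 1) → L1-HIT  vc=[15]
7: 0x2e (blk 5, set 1) → L1-HIT  vc=[15]
8: 0x7b (blk 15, set 1) → VC-HIT  vc=[5]
9: 0x28 (blk 5, set 1) → VC-HIT  vc=[15]
10: 0x2e (blk 5, set 1) → L1-HIT  vc=[15]
11: 0x2a (blk 5, set 1) → L1-HIT  vc=[15]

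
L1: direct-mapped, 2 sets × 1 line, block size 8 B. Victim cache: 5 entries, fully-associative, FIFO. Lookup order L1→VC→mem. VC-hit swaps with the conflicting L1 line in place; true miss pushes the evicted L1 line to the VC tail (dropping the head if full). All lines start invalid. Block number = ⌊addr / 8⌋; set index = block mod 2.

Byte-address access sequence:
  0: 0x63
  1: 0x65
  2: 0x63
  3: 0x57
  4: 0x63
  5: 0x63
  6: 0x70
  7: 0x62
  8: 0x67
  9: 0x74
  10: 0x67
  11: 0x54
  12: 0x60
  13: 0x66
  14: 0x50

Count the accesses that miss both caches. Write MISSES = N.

MISSES = 3

0: 0x63 (blk 12, set 0) → MISS  vc=[]
1: 0x65 (blk 12, set 0) → L1-HIT  vc=[]
2: 0x63 (blk 12, set 0) → L1-HIT  vc=[]
3: 0x57 (blk 10, set 0) → MISS  vc=[12]
4: 0x63 (blk 12, set 0) → VC-HIT  vc=[10]
5: 0x63 (blk 12, set 0) → L1-HIT  vc=[10]
6: 0x70 (blk 14, set 0) → MISS  vc=[10, 12]
7: 0x62 (blk 12, set 0) → VC-HIT  vc=[10, 14]
8: 0x67 (blk 12, set 0) → L1-HIT  vc=[10, 14]
9: 0x74 (blk 14, set 0) → VC-HIT  vc=[10, 12]
10: 0x67 (blk 12, set 0) → VC-HIT  vc=[10, 14]
11: 0x54 (blk 10, set 0) → VC-HIT  vc=[12, 14]
12: 0x60 (blk 12, set 0) → VC-HIT  vc=[10, 14]
13: 0x66 (blk 12, set 0) → L1-HIT  vc=[10, 14]
14: 0x50 (blk 10, set 0) → VC-HIT  vc=[12, 14]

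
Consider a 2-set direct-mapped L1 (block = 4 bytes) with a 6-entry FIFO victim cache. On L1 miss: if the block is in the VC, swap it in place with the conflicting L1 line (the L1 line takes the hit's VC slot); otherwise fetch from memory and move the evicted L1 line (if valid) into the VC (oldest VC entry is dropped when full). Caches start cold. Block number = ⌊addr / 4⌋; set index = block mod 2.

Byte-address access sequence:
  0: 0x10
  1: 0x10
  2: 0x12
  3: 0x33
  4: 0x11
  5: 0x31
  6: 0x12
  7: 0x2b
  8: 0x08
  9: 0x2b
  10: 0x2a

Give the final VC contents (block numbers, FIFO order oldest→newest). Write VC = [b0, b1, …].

VC = [12, 4, 2]

0: 0x10 (blk 4, set 0) → MISS  vc=[]
1: 0x10 (blk 4, set 0) → L1-HIT  vc=[]
2: 0x12 (blk 4, set 0) → L1-HIT  vc=[]
3: 0x33 (blk 12, set 0) → MISS  vc=[4]
4: 0x11 (blk 4, set 0) → VC-HIT  vc=[12]
5: 0x31 (blk 12, set 0) → VC-HIT  vc=[4]
6: 0x12 (blk 4, set 0) → VC-HIT  vc=[12]
7: 0x2b (blk 10, set 0) → MISS  vc=[12, 4]
8: 0x8 (blk 2, set 0) → MISS  vc=[12, 4, 10]
9: 0x2b (blk 10, set 0) → VC-HIT  vc=[12, 4, 2]
10: 0x2a (blk 10, set 0) → L1-HIT  vc=[12, 4, 2]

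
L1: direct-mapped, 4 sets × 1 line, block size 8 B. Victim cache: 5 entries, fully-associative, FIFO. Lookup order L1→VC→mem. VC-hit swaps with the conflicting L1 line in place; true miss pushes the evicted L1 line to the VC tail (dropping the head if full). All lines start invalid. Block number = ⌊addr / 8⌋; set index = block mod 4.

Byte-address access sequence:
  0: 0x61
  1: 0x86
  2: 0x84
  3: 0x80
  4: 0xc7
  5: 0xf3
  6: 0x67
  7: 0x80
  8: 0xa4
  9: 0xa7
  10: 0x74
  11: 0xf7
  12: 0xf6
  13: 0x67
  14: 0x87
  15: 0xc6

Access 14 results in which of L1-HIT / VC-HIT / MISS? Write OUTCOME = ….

OUTCOME = VC-HIT

  [0] addr=0x61 blk=12 s=0: MISS | VC []
  [1] addr=0x86 blk=16 s=0: MISS | VC [12]
  [2] addr=0x84 blk=16 s=0: L1-HIT | VC [12]
  [3] addr=0x80 blk=16 s=0: L1-HIT | VC [12]
  [4] addr=0xc7 blk=24 s=0: MISS | VC [12, 16]
  [5] addr=0xf3 blk=30 s=2: MISS | VC [12, 16]
  [6] addr=0x67 blk=12 s=0: VC-HIT | VC [24, 16]
  [7] addr=0x80 blk=16 s=0: VC-HIT | VC [24, 12]
  [8] addr=0xa4 blk=20 s=0: MISS | VC [24, 12, 16]
  [9] addr=0xa7 blk=20 s=0: L1-HIT | VC [24, 12, 16]
  [10] addr=0x74 blk=14 s=2: MISS | VC [24, 12, 16, 30]
  [11] addr=0xf7 blk=30 s=2: VC-HIT | VC [24, 12, 16, 14]
  [12] addr=0xf6 blk=30 s=2: L1-HIT | VC [24, 12, 16, 14]
  [13] addr=0x67 blk=12 s=0: VC-HIT | VC [24, 20, 16, 14]
  [14] addr=0x87 blk=16 s=0: VC-HIT | VC [24, 20, 12, 14]
  [15] addr=0xc6 blk=24 s=0: VC-HIT | VC [16, 20, 12, 14]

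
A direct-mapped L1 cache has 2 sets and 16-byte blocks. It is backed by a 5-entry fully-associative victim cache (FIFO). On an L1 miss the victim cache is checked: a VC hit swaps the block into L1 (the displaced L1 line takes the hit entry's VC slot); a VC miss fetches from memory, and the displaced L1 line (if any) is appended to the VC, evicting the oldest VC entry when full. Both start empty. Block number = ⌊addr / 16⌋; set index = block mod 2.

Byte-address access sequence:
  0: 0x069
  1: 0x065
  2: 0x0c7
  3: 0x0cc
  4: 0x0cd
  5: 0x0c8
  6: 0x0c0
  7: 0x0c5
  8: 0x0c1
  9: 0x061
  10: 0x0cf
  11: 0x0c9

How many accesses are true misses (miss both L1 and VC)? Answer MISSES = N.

MISSES = 2

#0 0x69→b6/s0 MISS; vc=[]
#1 0x65→b6/s0 L1-HIT; vc=[]
#2 0xc7→b12/s0 MISS; vc=[6]
#3 0xcc→b12/s0 L1-HIT; vc=[6]
#4 0xcd→b12/s0 L1-HIT; vc=[6]
#5 0xc8→b12/s0 L1-HIT; vc=[6]
#6 0xc0→b12/s0 L1-HIT; vc=[6]
#7 0xc5→b12/s0 L1-HIT; vc=[6]
#8 0xc1→b12/s0 L1-HIT; vc=[6]
#9 0x61→b6/s0 VC-HIT; vc=[12]
#10 0xcf→b12/s0 VC-HIT; vc=[6]
#11 0xc9→b12/s0 L1-HIT; vc=[6]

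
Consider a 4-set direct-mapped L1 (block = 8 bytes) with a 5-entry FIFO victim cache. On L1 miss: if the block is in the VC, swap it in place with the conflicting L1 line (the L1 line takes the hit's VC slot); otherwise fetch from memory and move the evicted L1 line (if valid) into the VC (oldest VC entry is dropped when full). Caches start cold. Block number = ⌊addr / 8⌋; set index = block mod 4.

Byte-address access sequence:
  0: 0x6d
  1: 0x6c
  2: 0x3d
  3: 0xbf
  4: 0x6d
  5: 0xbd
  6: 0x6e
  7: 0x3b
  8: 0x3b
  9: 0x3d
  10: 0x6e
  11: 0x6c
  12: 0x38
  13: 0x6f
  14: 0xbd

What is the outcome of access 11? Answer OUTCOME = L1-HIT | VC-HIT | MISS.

OUTCOME = L1-HIT

0: 0x6d (blk 13, set 1) → MISS  vc=[]
1: 0x6c (blk 13, set 1) → L1-HIT  vc=[]
2: 0x3d (blk 7, set 3) → MISS  vc=[]
3: 0xbf (blk 23, set 3) → MISS  vc=[7]
4: 0x6d (blk 13, set 1) → L1-HIT  vc=[7]
5: 0xbd (blk 23, set 3) → L1-HIT  vc=[7]
6: 0x6e (blk 13, set 1) → L1-HIT  vc=[7]
7: 0x3b (blk 7, set 3) → VC-HIT  vc=[23]
8: 0x3b (blk 7, set 3) → L1-HIT  vc=[23]
9: 0x3d (blk 7, set 3) → L1-HIT  vc=[23]
10: 0x6e (blk 13, set 1) → L1-HIT  vc=[23]
11: 0x6c (blk 13, set 1) → L1-HIT  vc=[23]
12: 0x38 (blk 7, set 3) → L1-HIT  vc=[23]
13: 0x6f (blk 13, set 1) → L1-HIT  vc=[23]
14: 0xbd (blk 23, set 3) → VC-HIT  vc=[7]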